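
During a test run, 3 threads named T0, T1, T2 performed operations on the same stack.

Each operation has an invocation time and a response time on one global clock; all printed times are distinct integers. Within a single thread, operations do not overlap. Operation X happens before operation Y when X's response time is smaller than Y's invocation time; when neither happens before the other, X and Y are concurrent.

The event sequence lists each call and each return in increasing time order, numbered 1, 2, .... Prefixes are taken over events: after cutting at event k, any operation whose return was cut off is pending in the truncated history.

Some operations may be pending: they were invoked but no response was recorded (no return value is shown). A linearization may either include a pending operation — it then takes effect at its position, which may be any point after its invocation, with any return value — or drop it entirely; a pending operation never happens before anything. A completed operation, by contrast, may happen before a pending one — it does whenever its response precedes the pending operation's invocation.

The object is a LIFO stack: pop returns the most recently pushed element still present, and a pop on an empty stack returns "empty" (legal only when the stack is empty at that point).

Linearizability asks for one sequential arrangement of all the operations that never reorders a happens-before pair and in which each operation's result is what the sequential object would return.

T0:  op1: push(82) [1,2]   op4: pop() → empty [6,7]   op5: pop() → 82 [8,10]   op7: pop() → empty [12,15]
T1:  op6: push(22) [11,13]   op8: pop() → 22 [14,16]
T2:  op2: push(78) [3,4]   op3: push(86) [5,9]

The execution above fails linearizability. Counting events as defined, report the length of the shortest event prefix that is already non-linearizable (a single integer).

7

events 1..6 are still linearizable — one witness is op1, op2:
after step 1 (op1 push(82)): stack <82>
after step 2 (op2 push(78)): stack <82,78>
with event 7 included (op4 responding at time 7), all real-time-consistent orders fail
including or dropping the 1 pending operation (op3) in any combination fails
sample order op1, op2, op4 (pending dropped) stalls at step 3 — op4 pop() → empty has no legal effect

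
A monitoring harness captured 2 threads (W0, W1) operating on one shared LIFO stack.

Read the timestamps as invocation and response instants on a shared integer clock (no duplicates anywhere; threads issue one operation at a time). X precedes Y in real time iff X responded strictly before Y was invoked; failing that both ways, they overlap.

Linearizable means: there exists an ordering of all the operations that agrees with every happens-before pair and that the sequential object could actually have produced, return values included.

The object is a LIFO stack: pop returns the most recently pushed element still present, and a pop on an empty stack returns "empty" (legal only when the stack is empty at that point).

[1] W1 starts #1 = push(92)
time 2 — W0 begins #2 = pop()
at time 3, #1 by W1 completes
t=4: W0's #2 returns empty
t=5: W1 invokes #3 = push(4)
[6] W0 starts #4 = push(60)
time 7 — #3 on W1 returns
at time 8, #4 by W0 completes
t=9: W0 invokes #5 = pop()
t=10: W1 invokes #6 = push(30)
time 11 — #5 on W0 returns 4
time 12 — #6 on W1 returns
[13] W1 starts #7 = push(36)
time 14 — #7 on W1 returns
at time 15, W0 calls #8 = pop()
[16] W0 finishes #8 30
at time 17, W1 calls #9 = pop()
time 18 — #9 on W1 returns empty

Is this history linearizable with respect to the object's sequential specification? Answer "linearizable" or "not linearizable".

the violation lands at event 16, #8's response at time 16: events 1..15 linearize, events 1..16 do not
checked exhaustively: 8 real-time-consistent orders of 8 completed operations, zero legal LIFO stack replays
one such order, #1, #2, #3, #4, #5, #6, #7, #8, breaks at step 2 where #2 pop() → empty is illegal
one such order, #1, #2, #3, #4, #6, #5, #7, #8, breaks at step 2 where #2 pop() → empty is illegal

not linearizable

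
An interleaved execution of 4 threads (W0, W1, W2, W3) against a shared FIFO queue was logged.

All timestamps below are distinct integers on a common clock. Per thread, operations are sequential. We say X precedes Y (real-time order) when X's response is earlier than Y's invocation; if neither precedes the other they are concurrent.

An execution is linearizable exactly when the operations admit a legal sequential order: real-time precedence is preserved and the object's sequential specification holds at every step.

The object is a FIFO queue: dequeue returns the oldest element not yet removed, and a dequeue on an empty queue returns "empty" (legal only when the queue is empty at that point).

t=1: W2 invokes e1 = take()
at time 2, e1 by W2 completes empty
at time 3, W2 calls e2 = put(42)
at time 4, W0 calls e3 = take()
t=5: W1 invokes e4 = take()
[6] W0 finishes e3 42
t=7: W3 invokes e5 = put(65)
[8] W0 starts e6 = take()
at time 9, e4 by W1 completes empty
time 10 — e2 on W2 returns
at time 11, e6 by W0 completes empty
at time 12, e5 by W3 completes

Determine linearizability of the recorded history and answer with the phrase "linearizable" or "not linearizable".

a witness: e1, e2, e3, e4, e6, e5
step 1: e1 take() → empty — queue <>
step 2: e2 put(42) — queue <42>
step 3: e3 take() → 42 — queue <>
step 4: e4 take() → empty — queue <>
step 5: e6 take() → empty — queue <>
step 6: e5 put(65) — queue <65>

linearizable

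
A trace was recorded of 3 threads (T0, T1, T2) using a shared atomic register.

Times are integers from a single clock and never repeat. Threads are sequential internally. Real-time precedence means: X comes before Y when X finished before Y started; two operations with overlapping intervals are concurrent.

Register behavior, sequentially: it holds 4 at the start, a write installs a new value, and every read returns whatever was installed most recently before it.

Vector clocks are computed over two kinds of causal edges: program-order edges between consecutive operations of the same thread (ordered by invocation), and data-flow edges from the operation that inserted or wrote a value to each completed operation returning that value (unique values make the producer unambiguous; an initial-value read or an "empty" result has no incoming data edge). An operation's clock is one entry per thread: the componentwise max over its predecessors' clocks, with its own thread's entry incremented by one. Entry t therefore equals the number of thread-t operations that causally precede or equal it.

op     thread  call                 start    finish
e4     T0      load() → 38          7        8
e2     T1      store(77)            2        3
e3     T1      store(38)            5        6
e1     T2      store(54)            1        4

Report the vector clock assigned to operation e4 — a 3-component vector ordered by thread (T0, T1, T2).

invoked at 1, e1 has no predecessors; its own T2 bump gives (0, 0, 1)
invoked at 2, e2 has no predecessors; its own T1 bump gives (0, 1, 0)
invoked at 5, e3 merges VC(e2)=(0, 1, 0) and bumps T1's slot → (0, 2, 0)
invoked at 7, e4 merges VC(e3)=(0, 2, 0) and bumps T0's slot → (1, 2, 0)
target: VC(e4) = (1, 2, 0)

(1, 2, 0)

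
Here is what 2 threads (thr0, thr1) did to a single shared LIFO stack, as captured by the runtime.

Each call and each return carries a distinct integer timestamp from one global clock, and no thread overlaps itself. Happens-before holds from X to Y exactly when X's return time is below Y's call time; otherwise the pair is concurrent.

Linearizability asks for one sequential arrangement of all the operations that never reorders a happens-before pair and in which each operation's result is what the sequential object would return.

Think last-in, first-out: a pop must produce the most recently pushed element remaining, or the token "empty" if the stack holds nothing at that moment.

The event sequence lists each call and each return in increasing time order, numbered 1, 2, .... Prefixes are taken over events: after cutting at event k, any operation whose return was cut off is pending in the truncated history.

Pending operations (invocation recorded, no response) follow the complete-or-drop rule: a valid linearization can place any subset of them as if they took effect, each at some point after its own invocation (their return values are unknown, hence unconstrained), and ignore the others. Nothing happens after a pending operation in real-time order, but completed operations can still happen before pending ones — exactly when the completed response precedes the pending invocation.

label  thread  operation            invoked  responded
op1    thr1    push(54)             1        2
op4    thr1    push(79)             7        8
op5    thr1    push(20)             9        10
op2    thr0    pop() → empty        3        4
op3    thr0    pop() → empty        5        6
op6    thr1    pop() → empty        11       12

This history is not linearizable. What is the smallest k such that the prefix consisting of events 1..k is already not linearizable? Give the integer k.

events 1..3 are linearizable; a witness order is op1:
step 1: op1 push(54) — stack <54>
at event 4 (op2's time-4 response) nothing linearizes any more
sample order op1, op2 stalls at step 2 — op2 pop() → empty has no legal effect

4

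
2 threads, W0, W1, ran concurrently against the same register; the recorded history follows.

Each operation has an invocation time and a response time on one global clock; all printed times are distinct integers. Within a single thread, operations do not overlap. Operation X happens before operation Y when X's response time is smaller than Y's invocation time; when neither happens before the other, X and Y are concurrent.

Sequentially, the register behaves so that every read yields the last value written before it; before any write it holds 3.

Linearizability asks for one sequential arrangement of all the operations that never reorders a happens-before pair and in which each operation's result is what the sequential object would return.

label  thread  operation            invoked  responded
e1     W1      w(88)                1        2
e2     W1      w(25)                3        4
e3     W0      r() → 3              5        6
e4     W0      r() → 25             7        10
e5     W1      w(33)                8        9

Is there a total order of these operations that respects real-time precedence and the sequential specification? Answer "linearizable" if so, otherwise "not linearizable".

not linearizable

the violation lands at event 6, e3's response at time 6: events 1..5 linearize, events 1..6 do not
a single order respects real time; the 3 completed register operations fail replay along it
take e1, e2, e3: step 3 already fails, because e3 r() → 3 cannot occur there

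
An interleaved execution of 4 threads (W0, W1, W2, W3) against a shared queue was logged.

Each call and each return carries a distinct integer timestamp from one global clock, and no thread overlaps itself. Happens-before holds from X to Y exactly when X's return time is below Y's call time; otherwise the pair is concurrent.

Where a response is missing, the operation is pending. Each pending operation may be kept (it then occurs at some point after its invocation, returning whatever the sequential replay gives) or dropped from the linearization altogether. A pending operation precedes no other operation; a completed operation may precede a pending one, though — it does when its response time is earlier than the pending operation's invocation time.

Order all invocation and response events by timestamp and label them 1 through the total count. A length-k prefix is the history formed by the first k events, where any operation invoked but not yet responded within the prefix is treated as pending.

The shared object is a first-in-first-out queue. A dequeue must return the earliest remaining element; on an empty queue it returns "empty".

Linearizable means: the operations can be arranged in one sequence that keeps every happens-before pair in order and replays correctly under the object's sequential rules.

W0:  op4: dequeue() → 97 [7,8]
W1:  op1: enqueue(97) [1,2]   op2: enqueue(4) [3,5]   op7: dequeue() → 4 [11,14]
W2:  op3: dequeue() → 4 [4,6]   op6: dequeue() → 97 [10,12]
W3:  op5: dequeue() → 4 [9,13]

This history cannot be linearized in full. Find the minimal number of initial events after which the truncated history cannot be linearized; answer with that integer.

6

events 1..5 are still linearizable — one witness is op1, op2:
step 1: op1 enqueue(97) — queue <97>
step 2: op2 enqueue(4) — queue <97,4>
adding event 6 (op3 responds at 6) leaves no legal real-time order
for example op1, op2, op3 fails at step 3: op3 dequeue() → 4 is not legal there
for example op1, op3, op2 fails at step 2: op3 dequeue() → 4 is not legal there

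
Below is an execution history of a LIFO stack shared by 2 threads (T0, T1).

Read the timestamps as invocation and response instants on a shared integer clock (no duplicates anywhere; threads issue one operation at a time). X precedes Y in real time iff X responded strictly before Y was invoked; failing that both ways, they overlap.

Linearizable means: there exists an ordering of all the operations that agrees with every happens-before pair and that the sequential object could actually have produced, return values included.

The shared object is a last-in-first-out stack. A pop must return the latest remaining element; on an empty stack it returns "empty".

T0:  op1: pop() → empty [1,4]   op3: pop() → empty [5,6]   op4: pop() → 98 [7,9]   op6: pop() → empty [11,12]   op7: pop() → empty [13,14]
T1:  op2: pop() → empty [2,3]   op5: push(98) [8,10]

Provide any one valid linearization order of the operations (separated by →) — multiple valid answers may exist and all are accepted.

op1 → op2 → op3 → op5 → op4 → op6 → op7

after step 1 (op1 pop() → empty): stack <>
after step 2 (op2 pop() → empty): stack <>
after step 3 (op3 pop() → empty): stack <>
after step 4 (op5 push(98)): stack <98>
after step 5 (op4 pop() → 98): stack <>
after step 6 (op6 pop() → empty): stack <>
after step 7 (op7 pop() → empty): stack <>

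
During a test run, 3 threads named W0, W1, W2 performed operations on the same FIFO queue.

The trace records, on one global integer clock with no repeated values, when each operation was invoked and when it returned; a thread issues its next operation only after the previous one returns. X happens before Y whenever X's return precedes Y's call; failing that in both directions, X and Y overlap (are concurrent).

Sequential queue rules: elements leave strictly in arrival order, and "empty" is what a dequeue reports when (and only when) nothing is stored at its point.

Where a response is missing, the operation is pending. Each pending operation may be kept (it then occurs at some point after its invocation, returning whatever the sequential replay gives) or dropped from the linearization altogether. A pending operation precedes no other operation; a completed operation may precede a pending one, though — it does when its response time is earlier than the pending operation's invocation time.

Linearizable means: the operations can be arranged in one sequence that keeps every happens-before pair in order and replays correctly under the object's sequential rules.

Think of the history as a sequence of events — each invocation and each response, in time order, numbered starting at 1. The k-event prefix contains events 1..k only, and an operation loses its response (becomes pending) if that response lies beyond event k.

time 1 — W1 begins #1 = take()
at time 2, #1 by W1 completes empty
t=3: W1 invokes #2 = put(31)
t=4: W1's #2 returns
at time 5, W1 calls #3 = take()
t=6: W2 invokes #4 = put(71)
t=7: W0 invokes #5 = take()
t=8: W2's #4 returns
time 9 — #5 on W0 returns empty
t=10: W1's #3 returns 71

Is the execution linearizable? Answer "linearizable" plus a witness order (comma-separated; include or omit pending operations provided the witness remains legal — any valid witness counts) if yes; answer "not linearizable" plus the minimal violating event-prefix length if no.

not linearizable — minimal violating prefix: 10 events

events 1..9 are fine; event 10 — the response of #3 at time 10 — makes the prefix non-linearizable
checked exhaustively: 6 real-time-consistent orders of 5 completed operations, zero legal FIFO queue replays
take #1, #2, #3, #4, #5: step 3 already fails, because #3 take() → 71 cannot occur there
take #1, #2, #3, #5, #4: step 3 already fails, because #3 take() → 71 cannot occur there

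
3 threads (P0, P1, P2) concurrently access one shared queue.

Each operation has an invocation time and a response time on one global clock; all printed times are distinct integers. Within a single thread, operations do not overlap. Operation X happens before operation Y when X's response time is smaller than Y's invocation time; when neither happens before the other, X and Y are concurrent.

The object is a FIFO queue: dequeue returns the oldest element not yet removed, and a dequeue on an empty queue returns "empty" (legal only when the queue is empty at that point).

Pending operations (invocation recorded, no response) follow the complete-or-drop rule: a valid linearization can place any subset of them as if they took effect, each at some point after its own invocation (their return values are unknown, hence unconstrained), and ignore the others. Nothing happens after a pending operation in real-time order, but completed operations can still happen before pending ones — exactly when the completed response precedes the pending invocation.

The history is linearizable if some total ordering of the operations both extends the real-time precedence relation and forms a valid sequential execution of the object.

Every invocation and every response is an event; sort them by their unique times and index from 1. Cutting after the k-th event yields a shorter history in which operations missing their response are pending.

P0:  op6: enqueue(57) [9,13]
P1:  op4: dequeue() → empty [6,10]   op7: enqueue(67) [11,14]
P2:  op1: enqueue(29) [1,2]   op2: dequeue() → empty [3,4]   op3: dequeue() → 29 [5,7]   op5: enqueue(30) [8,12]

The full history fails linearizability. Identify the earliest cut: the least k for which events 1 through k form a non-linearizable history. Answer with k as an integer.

4

one valid order for events 1..3 is op1:
after step 1 (op1 enqueue(29)): queue <29>
adding event 4 (op2 responds at 4) leaves no legal real-time order
for example op1, op2 fails at step 2: op2 dequeue() → empty is not legal there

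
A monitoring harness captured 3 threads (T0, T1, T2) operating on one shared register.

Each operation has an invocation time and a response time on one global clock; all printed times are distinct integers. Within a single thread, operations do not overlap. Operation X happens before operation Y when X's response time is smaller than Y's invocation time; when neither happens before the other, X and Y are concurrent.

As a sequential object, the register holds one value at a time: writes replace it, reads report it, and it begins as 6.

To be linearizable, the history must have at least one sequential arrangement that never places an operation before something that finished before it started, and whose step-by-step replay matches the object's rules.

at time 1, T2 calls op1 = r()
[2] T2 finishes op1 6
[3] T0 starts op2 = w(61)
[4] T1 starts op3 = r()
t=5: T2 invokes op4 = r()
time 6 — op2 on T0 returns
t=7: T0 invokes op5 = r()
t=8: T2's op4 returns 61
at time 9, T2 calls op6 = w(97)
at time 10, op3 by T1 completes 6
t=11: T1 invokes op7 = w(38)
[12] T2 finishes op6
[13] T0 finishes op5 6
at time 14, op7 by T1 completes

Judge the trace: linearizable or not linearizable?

not linearizable

through event 12 a valid linearization exists; event 13 (op5 responding at time 13) ends that
no legal order exists: 25 real-time-consistent candidates over 6 completed register operations, all rejected
completion choices over the 1 pending operation (op7) were checked; none helps
take op1, op2, op3, op4, op5, op6 (pending dropped): step 3 already fails, because op3 r() → 6 cannot occur there
take op1, op2, op3, op4, op6, op5 (pending dropped): step 3 already fails, because op3 r() → 6 cannot occur there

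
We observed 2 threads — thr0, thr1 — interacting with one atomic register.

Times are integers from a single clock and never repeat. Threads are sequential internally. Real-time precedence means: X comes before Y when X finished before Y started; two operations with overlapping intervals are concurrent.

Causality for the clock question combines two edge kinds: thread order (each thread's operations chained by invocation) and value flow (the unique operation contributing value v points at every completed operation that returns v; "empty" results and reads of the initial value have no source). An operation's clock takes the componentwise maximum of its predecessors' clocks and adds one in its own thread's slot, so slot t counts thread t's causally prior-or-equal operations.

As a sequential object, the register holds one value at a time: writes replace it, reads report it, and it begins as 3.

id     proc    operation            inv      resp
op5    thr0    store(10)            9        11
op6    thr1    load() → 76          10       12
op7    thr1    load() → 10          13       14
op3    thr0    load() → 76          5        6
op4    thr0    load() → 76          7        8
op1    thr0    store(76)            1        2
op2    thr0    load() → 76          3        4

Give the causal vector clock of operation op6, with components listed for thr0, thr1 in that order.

(1, 1)

VC(op1, invoked at 1): no causal predecessors; +1 on thr0 → (1, 0)
VC(op6, invoked at 10): max of VC(op1)=(1, 0), then +1 on thread thr1 → (1, 1)
VC(op2, invoked at 3): max of VC(op1)=(1, 0), then +1 on thread thr0 → (2, 0)
VC(op3, invoked at 5): max of VC(op1)=(1, 0), VC(op2)=(2, 0), then +1 on thread thr0 → (3, 0)
VC(op4, invoked at 7): max of VC(op1)=(1, 0), VC(op3)=(3, 0), then +1 on thread thr0 → (4, 0)
VC(op5, invoked at 9): max of VC(op4)=(4, 0), then +1 on thread thr0 → (5, 0)
VC(op7, invoked at 13): max of VC(op5)=(5, 0), VC(op6)=(1, 1), then +1 on thread thr1 → (5, 2)
target: VC(op6) = (1, 1)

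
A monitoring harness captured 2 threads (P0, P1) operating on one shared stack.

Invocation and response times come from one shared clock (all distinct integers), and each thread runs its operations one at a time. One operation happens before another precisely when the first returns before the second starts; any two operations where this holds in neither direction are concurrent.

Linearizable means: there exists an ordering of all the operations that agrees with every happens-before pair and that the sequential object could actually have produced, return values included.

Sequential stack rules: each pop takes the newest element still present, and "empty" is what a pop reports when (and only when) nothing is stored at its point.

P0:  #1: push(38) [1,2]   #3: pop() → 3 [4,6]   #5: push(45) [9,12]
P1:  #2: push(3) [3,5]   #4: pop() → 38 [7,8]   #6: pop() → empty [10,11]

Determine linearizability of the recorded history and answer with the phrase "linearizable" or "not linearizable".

a witness: #1, #2, #3, #4, #6, #5
1. #1 push(38), leaving stack <38>
2. #2 push(3), leaving stack <38,3>
3. #3 pop() → 3, leaving stack <38>
4. #4 pop() → 38, leaving stack <>
5. #6 pop() → empty, leaving stack <>
6. #5 push(45), leaving stack <45>

linearizable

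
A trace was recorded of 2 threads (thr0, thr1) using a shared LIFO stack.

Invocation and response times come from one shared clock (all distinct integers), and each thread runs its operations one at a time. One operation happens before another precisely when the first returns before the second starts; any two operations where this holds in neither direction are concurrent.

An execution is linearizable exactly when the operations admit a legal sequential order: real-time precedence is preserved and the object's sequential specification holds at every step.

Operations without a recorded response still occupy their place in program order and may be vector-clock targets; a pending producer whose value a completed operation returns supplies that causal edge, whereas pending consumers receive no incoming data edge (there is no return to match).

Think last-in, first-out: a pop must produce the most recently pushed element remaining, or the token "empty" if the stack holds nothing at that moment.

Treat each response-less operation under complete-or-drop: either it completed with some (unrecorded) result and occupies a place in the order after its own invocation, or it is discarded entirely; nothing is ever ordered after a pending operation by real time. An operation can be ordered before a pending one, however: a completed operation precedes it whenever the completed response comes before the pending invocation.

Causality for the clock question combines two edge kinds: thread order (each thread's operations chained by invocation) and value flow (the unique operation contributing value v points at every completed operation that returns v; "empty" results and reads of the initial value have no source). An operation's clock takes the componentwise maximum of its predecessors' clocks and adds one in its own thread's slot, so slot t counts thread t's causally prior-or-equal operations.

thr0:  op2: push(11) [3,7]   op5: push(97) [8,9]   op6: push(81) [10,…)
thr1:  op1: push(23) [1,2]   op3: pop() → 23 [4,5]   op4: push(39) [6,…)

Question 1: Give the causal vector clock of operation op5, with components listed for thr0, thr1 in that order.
op1, invoked 1, has no incoming edges; only thr1's bump applies → (0, 1)
op2, invoked 3, has no incoming edges; only thr0's bump applies → (1, 0)
op3 (invocation 4): componentwise max over VC(op1)=(0, 1), +1 at thr1, giving (0, 2)
op5 (invocation 8): componentwise max over VC(op2)=(1, 0), +1 at thr0, giving (2, 0)
op4 (invocation 6): componentwise max over VC(op3)=(0, 2), +1 at thr1, giving (0, 3)
op6 (invocation 10): componentwise max over VC(op5)=(2, 0), +1 at thr0, giving (3, 0)
target: VC(op5) = (2, 0)

(2, 0)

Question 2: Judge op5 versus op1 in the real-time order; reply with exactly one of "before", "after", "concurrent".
op5 spans [8,9], op1 spans [1,2]
resp(op1)=2 < inv(op5)=8

after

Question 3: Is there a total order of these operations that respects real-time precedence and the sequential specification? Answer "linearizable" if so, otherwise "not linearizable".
one valid linearization: op1, op3, op2, op4, op5
step 1: op1 push(23) — stack <23>
step 2: op3 pop() → 23 — stack <>
step 3: op2 push(11) — stack <11>
step 4: op4 push(39) (pending, included) — stack <11,39>
step 5: op5 push(97) — stack <11,39,97>

linearizable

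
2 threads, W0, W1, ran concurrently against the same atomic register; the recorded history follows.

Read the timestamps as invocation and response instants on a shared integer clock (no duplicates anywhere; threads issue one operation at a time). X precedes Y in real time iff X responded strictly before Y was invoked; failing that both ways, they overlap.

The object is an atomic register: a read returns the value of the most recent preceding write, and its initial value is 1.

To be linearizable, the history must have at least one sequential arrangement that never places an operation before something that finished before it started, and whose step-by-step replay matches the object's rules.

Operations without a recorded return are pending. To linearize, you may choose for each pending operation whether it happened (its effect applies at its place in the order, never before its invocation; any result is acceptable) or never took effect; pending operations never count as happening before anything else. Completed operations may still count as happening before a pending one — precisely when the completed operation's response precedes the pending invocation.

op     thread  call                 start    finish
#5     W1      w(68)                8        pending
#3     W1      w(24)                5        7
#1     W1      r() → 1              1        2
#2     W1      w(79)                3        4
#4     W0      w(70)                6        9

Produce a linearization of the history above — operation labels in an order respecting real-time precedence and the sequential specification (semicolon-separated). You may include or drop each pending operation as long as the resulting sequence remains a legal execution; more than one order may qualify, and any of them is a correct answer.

#1; #2; #3; #4

step 1: #1 r() → 1 — value 1
step 2: #2 w(79) — value 79
step 3: #3 w(24) — value 24
step 4: #4 w(70) — value 70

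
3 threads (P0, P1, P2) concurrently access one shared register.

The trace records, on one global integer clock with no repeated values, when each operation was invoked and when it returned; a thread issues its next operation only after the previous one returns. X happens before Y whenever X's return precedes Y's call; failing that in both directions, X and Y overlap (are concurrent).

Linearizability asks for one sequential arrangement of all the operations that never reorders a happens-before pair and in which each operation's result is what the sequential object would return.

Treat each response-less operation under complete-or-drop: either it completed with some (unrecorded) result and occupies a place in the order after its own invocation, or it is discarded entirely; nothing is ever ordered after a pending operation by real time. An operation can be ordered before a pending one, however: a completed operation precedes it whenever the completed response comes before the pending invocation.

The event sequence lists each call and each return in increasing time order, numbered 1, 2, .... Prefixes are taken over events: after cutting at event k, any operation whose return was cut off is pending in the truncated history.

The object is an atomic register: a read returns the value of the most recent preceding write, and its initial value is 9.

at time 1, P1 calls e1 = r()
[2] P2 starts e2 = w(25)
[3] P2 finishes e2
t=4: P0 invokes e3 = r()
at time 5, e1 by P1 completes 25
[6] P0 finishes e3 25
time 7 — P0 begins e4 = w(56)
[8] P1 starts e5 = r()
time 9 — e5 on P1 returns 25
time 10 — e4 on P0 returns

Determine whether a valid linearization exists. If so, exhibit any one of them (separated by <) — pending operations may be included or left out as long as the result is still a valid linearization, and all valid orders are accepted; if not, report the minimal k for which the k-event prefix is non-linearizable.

linearizable — witness: e2 < e1 < e3 < e5 < e4

1. e2 w(25), leaving value 25
2. e1 r() → 25, leaving value 25
3. e3 r() → 25, leaving value 25
4. e5 r() → 25, leaving value 25
5. e4 w(56), leaving value 56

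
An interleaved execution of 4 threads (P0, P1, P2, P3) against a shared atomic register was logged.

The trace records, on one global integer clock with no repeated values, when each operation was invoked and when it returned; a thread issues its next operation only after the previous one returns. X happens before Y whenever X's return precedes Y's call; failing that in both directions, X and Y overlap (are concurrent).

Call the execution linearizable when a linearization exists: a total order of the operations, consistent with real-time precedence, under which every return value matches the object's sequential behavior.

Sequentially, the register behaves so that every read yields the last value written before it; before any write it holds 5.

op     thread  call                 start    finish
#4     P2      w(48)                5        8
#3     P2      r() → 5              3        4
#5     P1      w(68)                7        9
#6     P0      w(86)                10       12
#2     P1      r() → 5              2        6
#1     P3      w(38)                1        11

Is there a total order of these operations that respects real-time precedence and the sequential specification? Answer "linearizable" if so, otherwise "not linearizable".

a witness: #2, #3, #1, #4, #5, #6
step 1: #2 r() → 5 — value 5
step 2: #3 r() → 5 — value 5
step 3: #1 w(38) — value 38
step 4: #4 w(48) — value 48
step 5: #5 w(68) — value 68
step 6: #6 w(86) — value 86

linearizable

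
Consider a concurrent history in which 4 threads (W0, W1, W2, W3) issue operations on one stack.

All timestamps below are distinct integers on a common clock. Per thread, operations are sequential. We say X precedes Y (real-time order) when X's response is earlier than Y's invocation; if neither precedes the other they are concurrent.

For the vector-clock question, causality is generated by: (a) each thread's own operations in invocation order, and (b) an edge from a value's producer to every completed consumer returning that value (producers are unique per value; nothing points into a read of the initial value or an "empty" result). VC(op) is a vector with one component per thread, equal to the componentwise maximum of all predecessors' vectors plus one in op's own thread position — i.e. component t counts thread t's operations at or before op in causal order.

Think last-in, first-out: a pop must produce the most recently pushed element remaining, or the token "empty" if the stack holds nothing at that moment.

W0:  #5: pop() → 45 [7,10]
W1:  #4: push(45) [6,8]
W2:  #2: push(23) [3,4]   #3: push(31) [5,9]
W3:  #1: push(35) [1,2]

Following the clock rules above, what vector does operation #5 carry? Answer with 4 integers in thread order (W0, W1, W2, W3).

(1, 1, 0, 0)

VC(#1, invoked at 1): no causal predecessors; +1 on W3 → (0, 0, 0, 1)
VC(#2, invoked at 3): no causal predecessors; +1 on W2 → (0, 0, 1, 0)
VC(#4, invoked at 6): no causal predecessors; +1 on W1 → (0, 1, 0, 0)
#3, invoked 5, takes VC(#2)=(0, 0, 1, 0) under max, adds 1 for W2 → (0, 0, 2, 0)
#5, invoked 7, takes VC(#4)=(0, 1, 0, 0) under max, adds 1 for W0 → (1, 1, 0, 0)
target: VC(#5) = (1, 1, 0, 0)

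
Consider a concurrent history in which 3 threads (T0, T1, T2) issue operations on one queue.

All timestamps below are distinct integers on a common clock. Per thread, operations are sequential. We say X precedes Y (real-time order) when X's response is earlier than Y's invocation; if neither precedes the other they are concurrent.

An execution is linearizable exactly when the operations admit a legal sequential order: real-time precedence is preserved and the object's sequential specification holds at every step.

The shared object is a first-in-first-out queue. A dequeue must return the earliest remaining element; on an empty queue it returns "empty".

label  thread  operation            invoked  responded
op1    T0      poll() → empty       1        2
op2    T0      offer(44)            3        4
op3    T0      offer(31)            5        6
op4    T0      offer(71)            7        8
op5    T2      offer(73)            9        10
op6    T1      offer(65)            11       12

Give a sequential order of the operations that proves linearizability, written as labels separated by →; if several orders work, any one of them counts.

1. op1 poll() → empty, leaving queue <>
2. op2 offer(44), leaving queue <44>
3. op3 offer(31), leaving queue <44,31>
4. op4 offer(71), leaving queue <44,31,71>
5. op5 offer(73), leaving queue <44,31,71,73>
6. op6 offer(65), leaving queue <44,31,71,73,65>

op1 → op2 → op3 → op4 → op5 → op6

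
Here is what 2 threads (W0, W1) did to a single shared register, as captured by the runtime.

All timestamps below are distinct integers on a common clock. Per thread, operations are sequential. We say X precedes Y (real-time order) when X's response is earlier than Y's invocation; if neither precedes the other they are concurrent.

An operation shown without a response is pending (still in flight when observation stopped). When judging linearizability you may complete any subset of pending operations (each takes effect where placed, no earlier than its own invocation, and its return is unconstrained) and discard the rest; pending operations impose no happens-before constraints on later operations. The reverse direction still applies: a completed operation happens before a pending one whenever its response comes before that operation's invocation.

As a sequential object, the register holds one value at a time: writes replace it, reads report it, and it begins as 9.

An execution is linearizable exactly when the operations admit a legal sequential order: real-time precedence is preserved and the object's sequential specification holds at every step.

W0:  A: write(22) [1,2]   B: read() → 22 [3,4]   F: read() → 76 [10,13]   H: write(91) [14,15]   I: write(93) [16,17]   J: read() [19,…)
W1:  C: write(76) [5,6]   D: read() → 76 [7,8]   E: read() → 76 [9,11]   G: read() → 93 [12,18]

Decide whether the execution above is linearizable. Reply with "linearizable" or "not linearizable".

linearizable

a witness: A, B, C, D, E, F, H, I, G
1. A write(22), leaving value 22
2. B read() → 22, leaving value 22
3. C write(76), leaving value 76
4. D read() → 76, leaving value 76
5. E read() → 76, leaving value 76
6. F read() → 76, leaving value 76
7. H write(91), leaving value 91
8. I write(93), leaving value 93
9. G read() → 93, leaving value 93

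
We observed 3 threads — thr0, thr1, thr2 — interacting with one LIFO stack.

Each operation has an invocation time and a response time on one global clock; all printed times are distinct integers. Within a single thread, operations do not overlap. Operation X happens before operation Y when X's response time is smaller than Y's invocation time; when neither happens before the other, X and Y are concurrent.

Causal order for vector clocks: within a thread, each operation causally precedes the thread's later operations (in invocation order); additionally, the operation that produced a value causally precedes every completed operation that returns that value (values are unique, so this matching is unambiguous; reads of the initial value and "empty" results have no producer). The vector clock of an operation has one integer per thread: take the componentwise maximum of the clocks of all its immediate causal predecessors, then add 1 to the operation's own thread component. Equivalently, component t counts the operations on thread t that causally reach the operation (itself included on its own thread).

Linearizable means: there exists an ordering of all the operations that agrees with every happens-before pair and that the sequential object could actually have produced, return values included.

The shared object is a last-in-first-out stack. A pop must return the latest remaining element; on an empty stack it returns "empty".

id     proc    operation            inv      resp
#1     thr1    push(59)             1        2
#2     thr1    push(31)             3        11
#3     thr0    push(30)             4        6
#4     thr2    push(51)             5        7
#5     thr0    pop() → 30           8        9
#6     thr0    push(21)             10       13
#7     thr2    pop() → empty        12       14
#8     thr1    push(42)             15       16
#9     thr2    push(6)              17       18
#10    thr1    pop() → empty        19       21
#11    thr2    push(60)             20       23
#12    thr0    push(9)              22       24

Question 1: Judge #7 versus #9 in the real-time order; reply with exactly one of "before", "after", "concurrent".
Answer: before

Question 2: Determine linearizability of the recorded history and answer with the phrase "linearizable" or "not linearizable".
prefix check: 1..13 passes, 1..14 fails once #7's time-14 response joins
no legal order exists: 18 real-time-consistent candidates over 7 completed LIFO stack operations, all rejected
sample order #1, #2, #3, #4, #5, #6, #7 stalls at step 5 — #5 pop() → 30 has no legal effect
sample order #1, #2, #3, #4, #5, #7, #6 stalls at step 5 — #5 pop() → 30 has no legal effect

not linearizable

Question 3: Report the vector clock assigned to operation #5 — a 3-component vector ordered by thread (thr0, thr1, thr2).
Answer: (2, 0, 0)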